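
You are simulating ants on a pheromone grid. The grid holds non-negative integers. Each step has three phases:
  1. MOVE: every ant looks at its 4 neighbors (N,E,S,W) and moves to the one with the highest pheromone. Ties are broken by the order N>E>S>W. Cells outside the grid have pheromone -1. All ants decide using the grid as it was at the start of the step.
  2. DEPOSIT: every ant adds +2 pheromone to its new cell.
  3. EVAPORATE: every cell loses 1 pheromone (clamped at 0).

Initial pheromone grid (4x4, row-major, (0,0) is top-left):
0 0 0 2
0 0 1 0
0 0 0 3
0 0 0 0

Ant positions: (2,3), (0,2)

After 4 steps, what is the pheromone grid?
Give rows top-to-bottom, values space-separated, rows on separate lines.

After step 1: ants at (1,3),(0,3)
  0 0 0 3
  0 0 0 1
  0 0 0 2
  0 0 0 0
After step 2: ants at (0,3),(1,3)
  0 0 0 4
  0 0 0 2
  0 0 0 1
  0 0 0 0
After step 3: ants at (1,3),(0,3)
  0 0 0 5
  0 0 0 3
  0 0 0 0
  0 0 0 0
After step 4: ants at (0,3),(1,3)
  0 0 0 6
  0 0 0 4
  0 0 0 0
  0 0 0 0

0 0 0 6
0 0 0 4
0 0 0 0
0 0 0 0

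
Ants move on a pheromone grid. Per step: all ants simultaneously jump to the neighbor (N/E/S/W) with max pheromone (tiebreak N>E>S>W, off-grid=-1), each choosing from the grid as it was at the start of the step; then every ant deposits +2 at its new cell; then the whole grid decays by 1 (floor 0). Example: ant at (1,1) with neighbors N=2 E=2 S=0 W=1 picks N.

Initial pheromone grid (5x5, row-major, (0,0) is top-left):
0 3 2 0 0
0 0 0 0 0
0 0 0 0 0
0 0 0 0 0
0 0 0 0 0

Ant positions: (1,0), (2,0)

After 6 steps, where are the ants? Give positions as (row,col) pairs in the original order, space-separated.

Step 1: ant0:(1,0)->N->(0,0) | ant1:(2,0)->N->(1,0)
  grid max=2 at (0,1)
Step 2: ant0:(0,0)->E->(0,1) | ant1:(1,0)->N->(0,0)
  grid max=3 at (0,1)
Step 3: ant0:(0,1)->W->(0,0) | ant1:(0,0)->E->(0,1)
  grid max=4 at (0,1)
Step 4: ant0:(0,0)->E->(0,1) | ant1:(0,1)->W->(0,0)
  grid max=5 at (0,1)
Step 5: ant0:(0,1)->W->(0,0) | ant1:(0,0)->E->(0,1)
  grid max=6 at (0,1)
Step 6: ant0:(0,0)->E->(0,1) | ant1:(0,1)->W->(0,0)
  grid max=7 at (0,1)

(0,1) (0,0)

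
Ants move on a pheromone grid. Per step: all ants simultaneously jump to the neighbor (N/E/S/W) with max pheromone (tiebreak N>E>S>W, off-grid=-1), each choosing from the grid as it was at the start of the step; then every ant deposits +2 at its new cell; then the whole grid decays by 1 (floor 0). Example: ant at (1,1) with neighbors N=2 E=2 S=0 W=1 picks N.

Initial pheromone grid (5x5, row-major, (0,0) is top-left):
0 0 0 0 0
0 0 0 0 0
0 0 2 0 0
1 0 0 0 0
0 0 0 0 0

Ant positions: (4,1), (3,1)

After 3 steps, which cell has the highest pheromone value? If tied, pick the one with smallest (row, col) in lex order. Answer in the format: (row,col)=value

Step 1: ant0:(4,1)->N->(3,1) | ant1:(3,1)->W->(3,0)
  grid max=2 at (3,0)
Step 2: ant0:(3,1)->W->(3,0) | ant1:(3,0)->E->(3,1)
  grid max=3 at (3,0)
Step 3: ant0:(3,0)->E->(3,1) | ant1:(3,1)->W->(3,0)
  grid max=4 at (3,0)
Final grid:
  0 0 0 0 0
  0 0 0 0 0
  0 0 0 0 0
  4 3 0 0 0
  0 0 0 0 0
Max pheromone 4 at (3,0)

Answer: (3,0)=4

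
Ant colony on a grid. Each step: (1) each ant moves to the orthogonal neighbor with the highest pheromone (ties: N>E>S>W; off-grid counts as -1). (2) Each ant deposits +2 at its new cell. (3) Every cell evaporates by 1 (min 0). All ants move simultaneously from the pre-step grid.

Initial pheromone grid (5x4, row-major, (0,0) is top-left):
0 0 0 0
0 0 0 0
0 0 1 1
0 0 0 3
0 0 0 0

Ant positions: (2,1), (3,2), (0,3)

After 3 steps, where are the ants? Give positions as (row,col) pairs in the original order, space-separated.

Step 1: ant0:(2,1)->E->(2,2) | ant1:(3,2)->E->(3,3) | ant2:(0,3)->S->(1,3)
  grid max=4 at (3,3)
Step 2: ant0:(2,2)->N->(1,2) | ant1:(3,3)->N->(2,3) | ant2:(1,3)->N->(0,3)
  grid max=3 at (3,3)
Step 3: ant0:(1,2)->S->(2,2) | ant1:(2,3)->S->(3,3) | ant2:(0,3)->S->(1,3)
  grid max=4 at (3,3)

(2,2) (3,3) (1,3)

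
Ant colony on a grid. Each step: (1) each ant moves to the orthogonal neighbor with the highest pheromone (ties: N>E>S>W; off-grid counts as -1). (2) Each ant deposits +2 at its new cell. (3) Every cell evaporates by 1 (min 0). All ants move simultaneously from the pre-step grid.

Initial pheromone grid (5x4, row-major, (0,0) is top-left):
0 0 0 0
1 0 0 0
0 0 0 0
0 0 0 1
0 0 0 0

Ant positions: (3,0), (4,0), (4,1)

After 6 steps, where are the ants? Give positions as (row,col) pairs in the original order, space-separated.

Step 1: ant0:(3,0)->N->(2,0) | ant1:(4,0)->N->(3,0) | ant2:(4,1)->N->(3,1)
  grid max=1 at (2,0)
Step 2: ant0:(2,0)->S->(3,0) | ant1:(3,0)->N->(2,0) | ant2:(3,1)->W->(3,0)
  grid max=4 at (3,0)
Step 3: ant0:(3,0)->N->(2,0) | ant1:(2,0)->S->(3,0) | ant2:(3,0)->N->(2,0)
  grid max=5 at (2,0)
Step 4: ant0:(2,0)->S->(3,0) | ant1:(3,0)->N->(2,0) | ant2:(2,0)->S->(3,0)
  grid max=8 at (3,0)
Step 5: ant0:(3,0)->N->(2,0) | ant1:(2,0)->S->(3,0) | ant2:(3,0)->N->(2,0)
  grid max=9 at (2,0)
Step 6: ant0:(2,0)->S->(3,0) | ant1:(3,0)->N->(2,0) | ant2:(2,0)->S->(3,0)
  grid max=12 at (3,0)

(3,0) (2,0) (3,0)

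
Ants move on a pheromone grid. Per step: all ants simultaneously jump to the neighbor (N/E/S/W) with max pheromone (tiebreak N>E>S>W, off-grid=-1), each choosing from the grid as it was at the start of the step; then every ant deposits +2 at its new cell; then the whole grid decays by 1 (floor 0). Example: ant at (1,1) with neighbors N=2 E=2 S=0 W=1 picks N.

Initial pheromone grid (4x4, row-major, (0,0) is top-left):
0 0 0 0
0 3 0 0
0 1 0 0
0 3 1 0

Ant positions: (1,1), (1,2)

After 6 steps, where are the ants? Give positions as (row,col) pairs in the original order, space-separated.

Step 1: ant0:(1,1)->S->(2,1) | ant1:(1,2)->W->(1,1)
  grid max=4 at (1,1)
Step 2: ant0:(2,1)->N->(1,1) | ant1:(1,1)->S->(2,1)
  grid max=5 at (1,1)
Step 3: ant0:(1,1)->S->(2,1) | ant1:(2,1)->N->(1,1)
  grid max=6 at (1,1)
Step 4: ant0:(2,1)->N->(1,1) | ant1:(1,1)->S->(2,1)
  grid max=7 at (1,1)
Step 5: ant0:(1,1)->S->(2,1) | ant1:(2,1)->N->(1,1)
  grid max=8 at (1,1)
Step 6: ant0:(2,1)->N->(1,1) | ant1:(1,1)->S->(2,1)
  grid max=9 at (1,1)

(1,1) (2,1)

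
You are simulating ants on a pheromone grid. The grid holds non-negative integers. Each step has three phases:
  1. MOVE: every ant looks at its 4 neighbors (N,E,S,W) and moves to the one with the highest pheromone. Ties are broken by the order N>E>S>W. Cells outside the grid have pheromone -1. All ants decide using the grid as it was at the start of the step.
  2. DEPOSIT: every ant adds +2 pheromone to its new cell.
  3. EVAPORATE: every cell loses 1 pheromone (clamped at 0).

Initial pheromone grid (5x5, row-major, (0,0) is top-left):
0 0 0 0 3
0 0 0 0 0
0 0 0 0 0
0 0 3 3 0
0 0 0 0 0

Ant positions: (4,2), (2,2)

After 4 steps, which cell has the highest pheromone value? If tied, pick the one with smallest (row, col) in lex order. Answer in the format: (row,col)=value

Step 1: ant0:(4,2)->N->(3,2) | ant1:(2,2)->S->(3,2)
  grid max=6 at (3,2)
Step 2: ant0:(3,2)->E->(3,3) | ant1:(3,2)->E->(3,3)
  grid max=5 at (3,2)
Step 3: ant0:(3,3)->W->(3,2) | ant1:(3,3)->W->(3,2)
  grid max=8 at (3,2)
Step 4: ant0:(3,2)->E->(3,3) | ant1:(3,2)->E->(3,3)
  grid max=7 at (3,2)
Final grid:
  0 0 0 0 0
  0 0 0 0 0
  0 0 0 0 0
  0 0 7 7 0
  0 0 0 0 0
Max pheromone 7 at (3,2)

Answer: (3,2)=7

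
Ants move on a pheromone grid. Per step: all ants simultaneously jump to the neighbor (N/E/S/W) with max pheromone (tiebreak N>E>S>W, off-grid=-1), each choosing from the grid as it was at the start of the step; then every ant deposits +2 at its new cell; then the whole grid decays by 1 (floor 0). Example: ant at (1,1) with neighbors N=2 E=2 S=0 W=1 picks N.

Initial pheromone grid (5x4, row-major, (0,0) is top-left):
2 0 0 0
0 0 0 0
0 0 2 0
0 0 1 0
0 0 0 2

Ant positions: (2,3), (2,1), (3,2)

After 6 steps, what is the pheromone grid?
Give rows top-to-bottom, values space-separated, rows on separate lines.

After step 1: ants at (2,2),(2,2),(2,2)
  1 0 0 0
  0 0 0 0
  0 0 7 0
  0 0 0 0
  0 0 0 1
After step 2: ants at (1,2),(1,2),(1,2)
  0 0 0 0
  0 0 5 0
  0 0 6 0
  0 0 0 0
  0 0 0 0
After step 3: ants at (2,2),(2,2),(2,2)
  0 0 0 0
  0 0 4 0
  0 0 11 0
  0 0 0 0
  0 0 0 0
After step 4: ants at (1,2),(1,2),(1,2)
  0 0 0 0
  0 0 9 0
  0 0 10 0
  0 0 0 0
  0 0 0 0
After step 5: ants at (2,2),(2,2),(2,2)
  0 0 0 0
  0 0 8 0
  0 0 15 0
  0 0 0 0
  0 0 0 0
After step 6: ants at (1,2),(1,2),(1,2)
  0 0 0 0
  0 0 13 0
  0 0 14 0
  0 0 0 0
  0 0 0 0

0 0 0 0
0 0 13 0
0 0 14 0
0 0 0 0
0 0 0 0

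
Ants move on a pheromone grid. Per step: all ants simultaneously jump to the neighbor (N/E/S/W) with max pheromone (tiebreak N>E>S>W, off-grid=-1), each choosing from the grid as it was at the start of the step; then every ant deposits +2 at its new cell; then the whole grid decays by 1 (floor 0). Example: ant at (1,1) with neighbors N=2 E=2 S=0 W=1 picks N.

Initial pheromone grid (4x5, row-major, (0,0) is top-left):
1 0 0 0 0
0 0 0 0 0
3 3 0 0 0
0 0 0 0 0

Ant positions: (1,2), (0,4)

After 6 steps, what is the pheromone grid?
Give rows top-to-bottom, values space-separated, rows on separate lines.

After step 1: ants at (0,2),(1,4)
  0 0 1 0 0
  0 0 0 0 1
  2 2 0 0 0
  0 0 0 0 0
After step 2: ants at (0,3),(0,4)
  0 0 0 1 1
  0 0 0 0 0
  1 1 0 0 0
  0 0 0 0 0
After step 3: ants at (0,4),(0,3)
  0 0 0 2 2
  0 0 0 0 0
  0 0 0 0 0
  0 0 0 0 0
After step 4: ants at (0,3),(0,4)
  0 0 0 3 3
  0 0 0 0 0
  0 0 0 0 0
  0 0 0 0 0
After step 5: ants at (0,4),(0,3)
  0 0 0 4 4
  0 0 0 0 0
  0 0 0 0 0
  0 0 0 0 0
After step 6: ants at (0,3),(0,4)
  0 0 0 5 5
  0 0 0 0 0
  0 0 0 0 0
  0 0 0 0 0

0 0 0 5 5
0 0 0 0 0
0 0 0 0 0
0 0 0 0 0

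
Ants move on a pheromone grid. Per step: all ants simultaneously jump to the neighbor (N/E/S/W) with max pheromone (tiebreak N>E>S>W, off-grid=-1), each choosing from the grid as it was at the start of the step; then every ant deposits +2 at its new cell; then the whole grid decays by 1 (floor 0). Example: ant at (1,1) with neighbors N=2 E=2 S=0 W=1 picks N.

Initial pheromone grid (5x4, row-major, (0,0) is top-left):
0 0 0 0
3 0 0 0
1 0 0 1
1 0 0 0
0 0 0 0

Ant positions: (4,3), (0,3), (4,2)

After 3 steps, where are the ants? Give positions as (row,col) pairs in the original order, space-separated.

Step 1: ant0:(4,3)->N->(3,3) | ant1:(0,3)->S->(1,3) | ant2:(4,2)->N->(3,2)
  grid max=2 at (1,0)
Step 2: ant0:(3,3)->W->(3,2) | ant1:(1,3)->N->(0,3) | ant2:(3,2)->E->(3,3)
  grid max=2 at (3,2)
Step 3: ant0:(3,2)->E->(3,3) | ant1:(0,3)->S->(1,3) | ant2:(3,3)->W->(3,2)
  grid max=3 at (3,2)

(3,3) (1,3) (3,2)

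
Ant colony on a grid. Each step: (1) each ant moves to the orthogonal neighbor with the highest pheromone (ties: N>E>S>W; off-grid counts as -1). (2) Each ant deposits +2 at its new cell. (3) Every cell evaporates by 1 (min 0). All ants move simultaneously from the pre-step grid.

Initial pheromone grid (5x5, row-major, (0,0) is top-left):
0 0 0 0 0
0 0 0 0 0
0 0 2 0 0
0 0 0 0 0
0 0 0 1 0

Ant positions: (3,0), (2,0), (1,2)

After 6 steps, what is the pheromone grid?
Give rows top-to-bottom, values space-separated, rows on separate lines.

After step 1: ants at (2,0),(1,0),(2,2)
  0 0 0 0 0
  1 0 0 0 0
  1 0 3 0 0
  0 0 0 0 0
  0 0 0 0 0
After step 2: ants at (1,0),(2,0),(1,2)
  0 0 0 0 0
  2 0 1 0 0
  2 0 2 0 0
  0 0 0 0 0
  0 0 0 0 0
After step 3: ants at (2,0),(1,0),(2,2)
  0 0 0 0 0
  3 0 0 0 0
  3 0 3 0 0
  0 0 0 0 0
  0 0 0 0 0
After step 4: ants at (1,0),(2,0),(1,2)
  0 0 0 0 0
  4 0 1 0 0
  4 0 2 0 0
  0 0 0 0 0
  0 0 0 0 0
After step 5: ants at (2,0),(1,0),(2,2)
  0 0 0 0 0
  5 0 0 0 0
  5 0 3 0 0
  0 0 0 0 0
  0 0 0 0 0
After step 6: ants at (1,0),(2,0),(1,2)
  0 0 0 0 0
  6 0 1 0 0
  6 0 2 0 0
  0 0 0 0 0
  0 0 0 0 0

0 0 0 0 0
6 0 1 0 0
6 0 2 0 0
0 0 0 0 0
0 0 0 0 0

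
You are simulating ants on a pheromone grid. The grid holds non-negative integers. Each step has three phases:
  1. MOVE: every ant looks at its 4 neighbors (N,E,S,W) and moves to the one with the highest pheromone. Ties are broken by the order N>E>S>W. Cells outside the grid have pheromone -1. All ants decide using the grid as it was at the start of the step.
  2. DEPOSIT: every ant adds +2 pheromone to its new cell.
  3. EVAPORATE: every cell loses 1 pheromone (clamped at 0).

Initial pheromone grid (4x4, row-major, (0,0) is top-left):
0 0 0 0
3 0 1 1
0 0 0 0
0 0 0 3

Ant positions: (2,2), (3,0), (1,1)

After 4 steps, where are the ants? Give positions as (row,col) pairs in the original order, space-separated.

Step 1: ant0:(2,2)->N->(1,2) | ant1:(3,0)->N->(2,0) | ant2:(1,1)->W->(1,0)
  grid max=4 at (1,0)
Step 2: ant0:(1,2)->N->(0,2) | ant1:(2,0)->N->(1,0) | ant2:(1,0)->S->(2,0)
  grid max=5 at (1,0)
Step 3: ant0:(0,2)->S->(1,2) | ant1:(1,0)->S->(2,0) | ant2:(2,0)->N->(1,0)
  grid max=6 at (1,0)
Step 4: ant0:(1,2)->N->(0,2) | ant1:(2,0)->N->(1,0) | ant2:(1,0)->S->(2,0)
  grid max=7 at (1,0)

(0,2) (1,0) (2,0)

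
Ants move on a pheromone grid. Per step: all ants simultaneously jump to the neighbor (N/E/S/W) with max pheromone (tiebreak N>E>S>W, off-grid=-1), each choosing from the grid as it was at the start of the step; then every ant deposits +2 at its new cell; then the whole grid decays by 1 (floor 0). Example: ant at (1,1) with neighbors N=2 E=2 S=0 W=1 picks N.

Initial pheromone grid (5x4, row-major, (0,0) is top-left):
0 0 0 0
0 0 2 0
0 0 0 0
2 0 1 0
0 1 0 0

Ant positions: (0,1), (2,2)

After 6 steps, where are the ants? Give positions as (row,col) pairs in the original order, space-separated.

Step 1: ant0:(0,1)->E->(0,2) | ant1:(2,2)->N->(1,2)
  grid max=3 at (1,2)
Step 2: ant0:(0,2)->S->(1,2) | ant1:(1,2)->N->(0,2)
  grid max=4 at (1,2)
Step 3: ant0:(1,2)->N->(0,2) | ant1:(0,2)->S->(1,2)
  grid max=5 at (1,2)
Step 4: ant0:(0,2)->S->(1,2) | ant1:(1,2)->N->(0,2)
  grid max=6 at (1,2)
Step 5: ant0:(1,2)->N->(0,2) | ant1:(0,2)->S->(1,2)
  grid max=7 at (1,2)
Step 6: ant0:(0,2)->S->(1,2) | ant1:(1,2)->N->(0,2)
  grid max=8 at (1,2)

(1,2) (0,2)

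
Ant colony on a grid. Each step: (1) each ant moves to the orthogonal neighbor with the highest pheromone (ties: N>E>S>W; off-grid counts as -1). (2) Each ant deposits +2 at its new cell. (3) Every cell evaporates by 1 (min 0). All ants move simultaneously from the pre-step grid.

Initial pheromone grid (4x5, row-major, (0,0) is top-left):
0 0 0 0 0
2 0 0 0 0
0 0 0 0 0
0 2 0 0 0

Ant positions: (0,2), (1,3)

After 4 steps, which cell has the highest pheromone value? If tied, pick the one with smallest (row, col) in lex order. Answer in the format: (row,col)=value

Answer: (0,4)=5

Derivation:
Step 1: ant0:(0,2)->E->(0,3) | ant1:(1,3)->N->(0,3)
  grid max=3 at (0,3)
Step 2: ant0:(0,3)->E->(0,4) | ant1:(0,3)->E->(0,4)
  grid max=3 at (0,4)
Step 3: ant0:(0,4)->W->(0,3) | ant1:(0,4)->W->(0,3)
  grid max=5 at (0,3)
Step 4: ant0:(0,3)->E->(0,4) | ant1:(0,3)->E->(0,4)
  grid max=5 at (0,4)
Final grid:
  0 0 0 4 5
  0 0 0 0 0
  0 0 0 0 0
  0 0 0 0 0
Max pheromone 5 at (0,4)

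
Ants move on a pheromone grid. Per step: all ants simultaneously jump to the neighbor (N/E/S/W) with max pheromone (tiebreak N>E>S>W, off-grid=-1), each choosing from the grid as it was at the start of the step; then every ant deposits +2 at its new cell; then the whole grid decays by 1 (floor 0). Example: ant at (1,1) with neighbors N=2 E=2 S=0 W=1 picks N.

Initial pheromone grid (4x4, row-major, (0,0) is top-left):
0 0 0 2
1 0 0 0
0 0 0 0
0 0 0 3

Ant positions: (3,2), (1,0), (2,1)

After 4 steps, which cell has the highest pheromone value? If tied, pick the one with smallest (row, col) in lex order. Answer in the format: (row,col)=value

Answer: (0,1)=5

Derivation:
Step 1: ant0:(3,2)->E->(3,3) | ant1:(1,0)->N->(0,0) | ant2:(2,1)->N->(1,1)
  grid max=4 at (3,3)
Step 2: ant0:(3,3)->N->(2,3) | ant1:(0,0)->E->(0,1) | ant2:(1,1)->N->(0,1)
  grid max=3 at (0,1)
Step 3: ant0:(2,3)->S->(3,3) | ant1:(0,1)->E->(0,2) | ant2:(0,1)->E->(0,2)
  grid max=4 at (3,3)
Step 4: ant0:(3,3)->N->(2,3) | ant1:(0,2)->W->(0,1) | ant2:(0,2)->W->(0,1)
  grid max=5 at (0,1)
Final grid:
  0 5 2 0
  0 0 0 0
  0 0 0 1
  0 0 0 3
Max pheromone 5 at (0,1)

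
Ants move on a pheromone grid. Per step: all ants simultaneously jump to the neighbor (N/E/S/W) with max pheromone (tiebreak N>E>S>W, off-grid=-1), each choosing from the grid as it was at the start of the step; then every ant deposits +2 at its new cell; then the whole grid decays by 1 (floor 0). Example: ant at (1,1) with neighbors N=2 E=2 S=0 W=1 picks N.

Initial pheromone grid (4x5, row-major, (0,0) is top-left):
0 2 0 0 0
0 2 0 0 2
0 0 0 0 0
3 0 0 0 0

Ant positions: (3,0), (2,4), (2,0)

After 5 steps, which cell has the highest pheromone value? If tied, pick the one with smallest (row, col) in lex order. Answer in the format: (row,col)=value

Step 1: ant0:(3,0)->N->(2,0) | ant1:(2,4)->N->(1,4) | ant2:(2,0)->S->(3,0)
  grid max=4 at (3,0)
Step 2: ant0:(2,0)->S->(3,0) | ant1:(1,4)->N->(0,4) | ant2:(3,0)->N->(2,0)
  grid max=5 at (3,0)
Step 3: ant0:(3,0)->N->(2,0) | ant1:(0,4)->S->(1,4) | ant2:(2,0)->S->(3,0)
  grid max=6 at (3,0)
Step 4: ant0:(2,0)->S->(3,0) | ant1:(1,4)->N->(0,4) | ant2:(3,0)->N->(2,0)
  grid max=7 at (3,0)
Step 5: ant0:(3,0)->N->(2,0) | ant1:(0,4)->S->(1,4) | ant2:(2,0)->S->(3,0)
  grid max=8 at (3,0)
Final grid:
  0 0 0 0 0
  0 0 0 0 3
  5 0 0 0 0
  8 0 0 0 0
Max pheromone 8 at (3,0)

Answer: (3,0)=8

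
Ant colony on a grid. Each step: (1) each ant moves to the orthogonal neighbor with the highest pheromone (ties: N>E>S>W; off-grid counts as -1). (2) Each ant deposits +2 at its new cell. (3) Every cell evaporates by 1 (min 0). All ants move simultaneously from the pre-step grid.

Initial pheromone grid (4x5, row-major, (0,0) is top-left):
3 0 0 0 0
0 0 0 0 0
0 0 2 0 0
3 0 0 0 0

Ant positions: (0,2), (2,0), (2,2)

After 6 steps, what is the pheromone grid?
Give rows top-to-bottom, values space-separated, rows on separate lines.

After step 1: ants at (0,3),(3,0),(1,2)
  2 0 0 1 0
  0 0 1 0 0
  0 0 1 0 0
  4 0 0 0 0
After step 2: ants at (0,4),(2,0),(2,2)
  1 0 0 0 1
  0 0 0 0 0
  1 0 2 0 0
  3 0 0 0 0
After step 3: ants at (1,4),(3,0),(1,2)
  0 0 0 0 0
  0 0 1 0 1
  0 0 1 0 0
  4 0 0 0 0
After step 4: ants at (0,4),(2,0),(2,2)
  0 0 0 0 1
  0 0 0 0 0
  1 0 2 0 0
  3 0 0 0 0
After step 5: ants at (1,4),(3,0),(1,2)
  0 0 0 0 0
  0 0 1 0 1
  0 0 1 0 0
  4 0 0 0 0
After step 6: ants at (0,4),(2,0),(2,2)
  0 0 0 0 1
  0 0 0 0 0
  1 0 2 0 0
  3 0 0 0 0

0 0 0 0 1
0 0 0 0 0
1 0 2 0 0
3 0 0 0 0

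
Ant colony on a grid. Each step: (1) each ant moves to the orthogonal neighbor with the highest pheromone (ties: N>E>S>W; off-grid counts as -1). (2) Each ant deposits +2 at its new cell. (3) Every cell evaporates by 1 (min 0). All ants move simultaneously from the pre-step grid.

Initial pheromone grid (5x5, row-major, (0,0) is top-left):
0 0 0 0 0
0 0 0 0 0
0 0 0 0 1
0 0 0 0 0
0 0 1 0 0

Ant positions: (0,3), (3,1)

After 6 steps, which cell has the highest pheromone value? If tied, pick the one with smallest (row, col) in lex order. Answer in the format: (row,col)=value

Step 1: ant0:(0,3)->E->(0,4) | ant1:(3,1)->N->(2,1)
  grid max=1 at (0,4)
Step 2: ant0:(0,4)->S->(1,4) | ant1:(2,1)->N->(1,1)
  grid max=1 at (1,1)
Step 3: ant0:(1,4)->N->(0,4) | ant1:(1,1)->N->(0,1)
  grid max=1 at (0,1)
Step 4: ant0:(0,4)->S->(1,4) | ant1:(0,1)->E->(0,2)
  grid max=1 at (0,2)
Step 5: ant0:(1,4)->N->(0,4) | ant1:(0,2)->E->(0,3)
  grid max=1 at (0,3)
Step 6: ant0:(0,4)->W->(0,3) | ant1:(0,3)->E->(0,4)
  grid max=2 at (0,3)
Final grid:
  0 0 0 2 2
  0 0 0 0 0
  0 0 0 0 0
  0 0 0 0 0
  0 0 0 0 0
Max pheromone 2 at (0,3)

Answer: (0,3)=2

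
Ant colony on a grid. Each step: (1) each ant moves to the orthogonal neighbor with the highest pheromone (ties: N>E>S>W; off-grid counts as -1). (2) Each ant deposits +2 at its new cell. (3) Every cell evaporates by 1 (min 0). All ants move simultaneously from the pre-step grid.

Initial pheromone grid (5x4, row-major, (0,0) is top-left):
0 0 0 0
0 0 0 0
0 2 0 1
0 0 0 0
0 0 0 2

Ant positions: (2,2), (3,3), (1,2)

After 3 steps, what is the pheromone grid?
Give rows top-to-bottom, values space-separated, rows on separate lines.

After step 1: ants at (2,1),(4,3),(0,2)
  0 0 1 0
  0 0 0 0
  0 3 0 0
  0 0 0 0
  0 0 0 3
After step 2: ants at (1,1),(3,3),(0,3)
  0 0 0 1
  0 1 0 0
  0 2 0 0
  0 0 0 1
  0 0 0 2
After step 3: ants at (2,1),(4,3),(1,3)
  0 0 0 0
  0 0 0 1
  0 3 0 0
  0 0 0 0
  0 0 0 3

0 0 0 0
0 0 0 1
0 3 0 0
0 0 0 0
0 0 0 3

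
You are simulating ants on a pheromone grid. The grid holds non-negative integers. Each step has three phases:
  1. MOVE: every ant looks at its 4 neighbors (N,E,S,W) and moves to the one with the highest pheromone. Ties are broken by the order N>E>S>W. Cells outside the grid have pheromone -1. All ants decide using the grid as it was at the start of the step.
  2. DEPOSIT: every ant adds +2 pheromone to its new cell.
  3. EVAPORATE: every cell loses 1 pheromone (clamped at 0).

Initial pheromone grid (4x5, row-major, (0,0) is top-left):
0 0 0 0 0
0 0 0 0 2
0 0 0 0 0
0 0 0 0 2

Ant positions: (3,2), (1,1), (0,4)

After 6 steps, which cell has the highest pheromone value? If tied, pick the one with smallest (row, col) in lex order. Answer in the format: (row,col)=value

Answer: (0,2)=5

Derivation:
Step 1: ant0:(3,2)->N->(2,2) | ant1:(1,1)->N->(0,1) | ant2:(0,4)->S->(1,4)
  grid max=3 at (1,4)
Step 2: ant0:(2,2)->N->(1,2) | ant1:(0,1)->E->(0,2) | ant2:(1,4)->N->(0,4)
  grid max=2 at (1,4)
Step 3: ant0:(1,2)->N->(0,2) | ant1:(0,2)->S->(1,2) | ant2:(0,4)->S->(1,4)
  grid max=3 at (1,4)
Step 4: ant0:(0,2)->S->(1,2) | ant1:(1,2)->N->(0,2) | ant2:(1,4)->N->(0,4)
  grid max=3 at (0,2)
Step 5: ant0:(1,2)->N->(0,2) | ant1:(0,2)->S->(1,2) | ant2:(0,4)->S->(1,4)
  grid max=4 at (0,2)
Step 6: ant0:(0,2)->S->(1,2) | ant1:(1,2)->N->(0,2) | ant2:(1,4)->N->(0,4)
  grid max=5 at (0,2)
Final grid:
  0 0 5 0 1
  0 0 5 0 2
  0 0 0 0 0
  0 0 0 0 0
Max pheromone 5 at (0,2)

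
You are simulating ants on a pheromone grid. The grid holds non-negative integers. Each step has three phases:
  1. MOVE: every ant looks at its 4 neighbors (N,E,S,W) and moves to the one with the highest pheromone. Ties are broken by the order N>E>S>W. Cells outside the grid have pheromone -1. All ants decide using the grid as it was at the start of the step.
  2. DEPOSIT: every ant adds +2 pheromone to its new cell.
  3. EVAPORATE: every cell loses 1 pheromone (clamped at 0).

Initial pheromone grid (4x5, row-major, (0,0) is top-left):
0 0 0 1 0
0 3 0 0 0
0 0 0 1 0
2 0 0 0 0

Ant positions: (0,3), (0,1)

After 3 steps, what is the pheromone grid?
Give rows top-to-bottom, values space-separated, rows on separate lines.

After step 1: ants at (0,4),(1,1)
  0 0 0 0 1
  0 4 0 0 0
  0 0 0 0 0
  1 0 0 0 0
After step 2: ants at (1,4),(0,1)
  0 1 0 0 0
  0 3 0 0 1
  0 0 0 0 0
  0 0 0 0 0
After step 3: ants at (0,4),(1,1)
  0 0 0 0 1
  0 4 0 0 0
  0 0 0 0 0
  0 0 0 0 0

0 0 0 0 1
0 4 0 0 0
0 0 0 0 0
0 0 0 0 0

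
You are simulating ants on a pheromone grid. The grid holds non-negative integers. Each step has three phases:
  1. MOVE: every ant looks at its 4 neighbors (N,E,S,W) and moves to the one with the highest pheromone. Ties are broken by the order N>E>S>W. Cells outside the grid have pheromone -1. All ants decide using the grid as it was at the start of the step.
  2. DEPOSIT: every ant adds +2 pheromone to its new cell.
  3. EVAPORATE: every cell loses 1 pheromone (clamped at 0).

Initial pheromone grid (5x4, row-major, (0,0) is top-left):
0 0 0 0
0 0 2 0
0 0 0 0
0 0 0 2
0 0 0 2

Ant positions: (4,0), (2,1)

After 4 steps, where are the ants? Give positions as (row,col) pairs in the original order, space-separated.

Step 1: ant0:(4,0)->N->(3,0) | ant1:(2,1)->N->(1,1)
  grid max=1 at (1,1)
Step 2: ant0:(3,0)->N->(2,0) | ant1:(1,1)->E->(1,2)
  grid max=2 at (1,2)
Step 3: ant0:(2,0)->N->(1,0) | ant1:(1,2)->N->(0,2)
  grid max=1 at (0,2)
Step 4: ant0:(1,0)->N->(0,0) | ant1:(0,2)->S->(1,2)
  grid max=2 at (1,2)

(0,0) (1,2)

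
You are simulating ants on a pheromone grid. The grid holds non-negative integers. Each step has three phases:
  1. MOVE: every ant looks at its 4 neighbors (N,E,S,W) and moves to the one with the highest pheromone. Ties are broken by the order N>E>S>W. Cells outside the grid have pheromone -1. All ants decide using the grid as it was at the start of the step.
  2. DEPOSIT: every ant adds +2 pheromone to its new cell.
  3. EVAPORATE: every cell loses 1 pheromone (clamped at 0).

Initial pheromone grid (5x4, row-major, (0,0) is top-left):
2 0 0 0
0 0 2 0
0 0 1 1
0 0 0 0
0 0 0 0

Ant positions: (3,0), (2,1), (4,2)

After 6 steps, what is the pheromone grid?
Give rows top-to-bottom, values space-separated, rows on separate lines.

After step 1: ants at (2,0),(2,2),(3,2)
  1 0 0 0
  0 0 1 0
  1 0 2 0
  0 0 1 0
  0 0 0 0
After step 2: ants at (1,0),(1,2),(2,2)
  0 0 0 0
  1 0 2 0
  0 0 3 0
  0 0 0 0
  0 0 0 0
After step 3: ants at (0,0),(2,2),(1,2)
  1 0 0 0
  0 0 3 0
  0 0 4 0
  0 0 0 0
  0 0 0 0
After step 4: ants at (0,1),(1,2),(2,2)
  0 1 0 0
  0 0 4 0
  0 0 5 0
  0 0 0 0
  0 0 0 0
After step 5: ants at (0,2),(2,2),(1,2)
  0 0 1 0
  0 0 5 0
  0 0 6 0
  0 0 0 0
  0 0 0 0
After step 6: ants at (1,2),(1,2),(2,2)
  0 0 0 0
  0 0 8 0
  0 0 7 0
  0 0 0 0
  0 0 0 0

0 0 0 0
0 0 8 0
0 0 7 0
0 0 0 0
0 0 0 0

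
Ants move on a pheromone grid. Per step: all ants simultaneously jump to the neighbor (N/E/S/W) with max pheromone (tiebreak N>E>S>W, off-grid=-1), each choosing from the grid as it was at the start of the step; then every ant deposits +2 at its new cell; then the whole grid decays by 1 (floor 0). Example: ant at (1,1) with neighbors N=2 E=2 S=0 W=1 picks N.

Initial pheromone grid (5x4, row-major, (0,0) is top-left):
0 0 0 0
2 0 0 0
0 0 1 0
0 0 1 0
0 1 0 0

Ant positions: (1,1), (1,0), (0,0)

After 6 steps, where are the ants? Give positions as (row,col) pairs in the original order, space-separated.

Step 1: ant0:(1,1)->W->(1,0) | ant1:(1,0)->N->(0,0) | ant2:(0,0)->S->(1,0)
  grid max=5 at (1,0)
Step 2: ant0:(1,0)->N->(0,0) | ant1:(0,0)->S->(1,0) | ant2:(1,0)->N->(0,0)
  grid max=6 at (1,0)
Step 3: ant0:(0,0)->S->(1,0) | ant1:(1,0)->N->(0,0) | ant2:(0,0)->S->(1,0)
  grid max=9 at (1,0)
Step 4: ant0:(1,0)->N->(0,0) | ant1:(0,0)->S->(1,0) | ant2:(1,0)->N->(0,0)
  grid max=10 at (1,0)
Step 5: ant0:(0,0)->S->(1,0) | ant1:(1,0)->N->(0,0) | ant2:(0,0)->S->(1,0)
  grid max=13 at (1,0)
Step 6: ant0:(1,0)->N->(0,0) | ant1:(0,0)->S->(1,0) | ant2:(1,0)->N->(0,0)
  grid max=14 at (1,0)

(0,0) (1,0) (0,0)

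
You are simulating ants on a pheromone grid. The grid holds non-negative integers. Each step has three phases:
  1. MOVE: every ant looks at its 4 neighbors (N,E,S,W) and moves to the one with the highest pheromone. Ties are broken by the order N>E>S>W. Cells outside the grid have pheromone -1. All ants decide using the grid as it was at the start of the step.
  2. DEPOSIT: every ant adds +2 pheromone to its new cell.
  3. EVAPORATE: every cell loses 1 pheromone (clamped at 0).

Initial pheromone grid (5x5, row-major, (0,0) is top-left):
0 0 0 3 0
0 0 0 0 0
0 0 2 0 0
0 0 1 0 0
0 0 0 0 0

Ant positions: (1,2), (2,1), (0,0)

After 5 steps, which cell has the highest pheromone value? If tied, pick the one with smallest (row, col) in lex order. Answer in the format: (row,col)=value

Answer: (2,2)=11

Derivation:
Step 1: ant0:(1,2)->S->(2,2) | ant1:(2,1)->E->(2,2) | ant2:(0,0)->E->(0,1)
  grid max=5 at (2,2)
Step 2: ant0:(2,2)->N->(1,2) | ant1:(2,2)->N->(1,2) | ant2:(0,1)->E->(0,2)
  grid max=4 at (2,2)
Step 3: ant0:(1,2)->S->(2,2) | ant1:(1,2)->S->(2,2) | ant2:(0,2)->S->(1,2)
  grid max=7 at (2,2)
Step 4: ant0:(2,2)->N->(1,2) | ant1:(2,2)->N->(1,2) | ant2:(1,2)->S->(2,2)
  grid max=8 at (2,2)
Step 5: ant0:(1,2)->S->(2,2) | ant1:(1,2)->S->(2,2) | ant2:(2,2)->N->(1,2)
  grid max=11 at (2,2)
Final grid:
  0 0 0 0 0
  0 0 8 0 0
  0 0 11 0 0
  0 0 0 0 0
  0 0 0 0 0
Max pheromone 11 at (2,2)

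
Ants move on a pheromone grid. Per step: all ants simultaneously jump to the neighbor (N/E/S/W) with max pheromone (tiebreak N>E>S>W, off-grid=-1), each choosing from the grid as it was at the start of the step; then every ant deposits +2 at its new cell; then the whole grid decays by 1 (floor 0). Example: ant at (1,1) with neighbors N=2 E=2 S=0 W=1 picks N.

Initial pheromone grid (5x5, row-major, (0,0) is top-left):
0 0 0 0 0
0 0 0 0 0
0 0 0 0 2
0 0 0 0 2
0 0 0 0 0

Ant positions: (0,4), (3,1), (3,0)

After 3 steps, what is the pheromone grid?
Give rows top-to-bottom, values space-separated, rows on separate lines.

After step 1: ants at (1,4),(2,1),(2,0)
  0 0 0 0 0
  0 0 0 0 1
  1 1 0 0 1
  0 0 0 0 1
  0 0 0 0 0
After step 2: ants at (2,4),(2,0),(2,1)
  0 0 0 0 0
  0 0 0 0 0
  2 2 0 0 2
  0 0 0 0 0
  0 0 0 0 0
After step 3: ants at (1,4),(2,1),(2,0)
  0 0 0 0 0
  0 0 0 0 1
  3 3 0 0 1
  0 0 0 0 0
  0 0 0 0 0

0 0 0 0 0
0 0 0 0 1
3 3 0 0 1
0 0 0 0 0
0 0 0 0 0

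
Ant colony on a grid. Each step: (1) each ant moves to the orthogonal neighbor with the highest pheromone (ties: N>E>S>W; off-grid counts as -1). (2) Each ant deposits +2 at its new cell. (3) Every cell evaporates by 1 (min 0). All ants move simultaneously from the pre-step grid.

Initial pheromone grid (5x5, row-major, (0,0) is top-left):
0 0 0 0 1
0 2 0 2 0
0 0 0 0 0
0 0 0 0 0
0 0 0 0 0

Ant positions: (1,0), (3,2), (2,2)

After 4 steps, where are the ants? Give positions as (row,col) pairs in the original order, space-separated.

Step 1: ant0:(1,0)->E->(1,1) | ant1:(3,2)->N->(2,2) | ant2:(2,2)->N->(1,2)
  grid max=3 at (1,1)
Step 2: ant0:(1,1)->E->(1,2) | ant1:(2,2)->N->(1,2) | ant2:(1,2)->W->(1,1)
  grid max=4 at (1,1)
Step 3: ant0:(1,2)->W->(1,1) | ant1:(1,2)->W->(1,1) | ant2:(1,1)->E->(1,2)
  grid max=7 at (1,1)
Step 4: ant0:(1,1)->E->(1,2) | ant1:(1,1)->E->(1,2) | ant2:(1,2)->W->(1,1)
  grid max=8 at (1,1)

(1,2) (1,2) (1,1)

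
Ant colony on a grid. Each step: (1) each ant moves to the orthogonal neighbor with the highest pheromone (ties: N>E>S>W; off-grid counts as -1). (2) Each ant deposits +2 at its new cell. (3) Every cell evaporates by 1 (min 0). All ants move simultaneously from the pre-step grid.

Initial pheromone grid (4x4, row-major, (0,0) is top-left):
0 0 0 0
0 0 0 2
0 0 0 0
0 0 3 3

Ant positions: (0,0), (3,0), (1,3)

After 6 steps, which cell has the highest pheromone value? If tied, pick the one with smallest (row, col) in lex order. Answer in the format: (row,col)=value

Answer: (0,3)=6

Derivation:
Step 1: ant0:(0,0)->E->(0,1) | ant1:(3,0)->N->(2,0) | ant2:(1,3)->N->(0,3)
  grid max=2 at (3,2)
Step 2: ant0:(0,1)->E->(0,2) | ant1:(2,0)->N->(1,0) | ant2:(0,3)->S->(1,3)
  grid max=2 at (1,3)
Step 3: ant0:(0,2)->E->(0,3) | ant1:(1,0)->N->(0,0) | ant2:(1,3)->N->(0,3)
  grid max=3 at (0,3)
Step 4: ant0:(0,3)->S->(1,3) | ant1:(0,0)->E->(0,1) | ant2:(0,3)->S->(1,3)
  grid max=4 at (1,3)
Step 5: ant0:(1,3)->N->(0,3) | ant1:(0,1)->E->(0,2) | ant2:(1,3)->N->(0,3)
  grid max=5 at (0,3)
Step 6: ant0:(0,3)->S->(1,3) | ant1:(0,2)->E->(0,3) | ant2:(0,3)->S->(1,3)
  grid max=6 at (0,3)
Final grid:
  0 0 0 6
  0 0 0 6
  0 0 0 0
  0 0 0 0
Max pheromone 6 at (0,3)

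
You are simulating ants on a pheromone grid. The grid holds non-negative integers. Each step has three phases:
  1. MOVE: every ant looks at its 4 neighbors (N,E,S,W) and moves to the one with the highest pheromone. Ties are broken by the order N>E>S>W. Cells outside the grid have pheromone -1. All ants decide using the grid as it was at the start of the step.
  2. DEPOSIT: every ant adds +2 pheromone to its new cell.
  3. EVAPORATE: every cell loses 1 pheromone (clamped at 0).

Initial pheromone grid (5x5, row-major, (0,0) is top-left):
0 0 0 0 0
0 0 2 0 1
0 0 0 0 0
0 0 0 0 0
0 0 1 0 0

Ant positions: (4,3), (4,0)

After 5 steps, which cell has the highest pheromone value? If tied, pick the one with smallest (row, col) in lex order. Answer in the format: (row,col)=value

Answer: (4,2)=2

Derivation:
Step 1: ant0:(4,3)->W->(4,2) | ant1:(4,0)->N->(3,0)
  grid max=2 at (4,2)
Step 2: ant0:(4,2)->N->(3,2) | ant1:(3,0)->N->(2,0)
  grid max=1 at (2,0)
Step 3: ant0:(3,2)->S->(4,2) | ant1:(2,0)->N->(1,0)
  grid max=2 at (4,2)
Step 4: ant0:(4,2)->N->(3,2) | ant1:(1,0)->N->(0,0)
  grid max=1 at (0,0)
Step 5: ant0:(3,2)->S->(4,2) | ant1:(0,0)->E->(0,1)
  grid max=2 at (4,2)
Final grid:
  0 1 0 0 0
  0 0 0 0 0
  0 0 0 0 0
  0 0 0 0 0
  0 0 2 0 0
Max pheromone 2 at (4,2)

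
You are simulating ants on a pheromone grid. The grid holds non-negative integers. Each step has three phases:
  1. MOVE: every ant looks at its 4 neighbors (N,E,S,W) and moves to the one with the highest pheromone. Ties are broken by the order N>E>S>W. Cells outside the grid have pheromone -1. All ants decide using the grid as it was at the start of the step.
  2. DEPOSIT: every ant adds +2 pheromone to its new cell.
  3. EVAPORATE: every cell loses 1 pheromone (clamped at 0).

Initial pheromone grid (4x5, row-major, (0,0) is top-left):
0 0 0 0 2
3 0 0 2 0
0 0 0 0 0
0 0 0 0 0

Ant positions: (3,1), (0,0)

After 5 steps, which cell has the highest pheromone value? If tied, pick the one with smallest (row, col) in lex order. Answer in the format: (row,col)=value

Answer: (1,0)=8

Derivation:
Step 1: ant0:(3,1)->N->(2,1) | ant1:(0,0)->S->(1,0)
  grid max=4 at (1,0)
Step 2: ant0:(2,1)->N->(1,1) | ant1:(1,0)->N->(0,0)
  grid max=3 at (1,0)
Step 3: ant0:(1,1)->W->(1,0) | ant1:(0,0)->S->(1,0)
  grid max=6 at (1,0)
Step 4: ant0:(1,0)->N->(0,0) | ant1:(1,0)->N->(0,0)
  grid max=5 at (1,0)
Step 5: ant0:(0,0)->S->(1,0) | ant1:(0,0)->S->(1,0)
  grid max=8 at (1,0)
Final grid:
  2 0 0 0 0
  8 0 0 0 0
  0 0 0 0 0
  0 0 0 0 0
Max pheromone 8 at (1,0)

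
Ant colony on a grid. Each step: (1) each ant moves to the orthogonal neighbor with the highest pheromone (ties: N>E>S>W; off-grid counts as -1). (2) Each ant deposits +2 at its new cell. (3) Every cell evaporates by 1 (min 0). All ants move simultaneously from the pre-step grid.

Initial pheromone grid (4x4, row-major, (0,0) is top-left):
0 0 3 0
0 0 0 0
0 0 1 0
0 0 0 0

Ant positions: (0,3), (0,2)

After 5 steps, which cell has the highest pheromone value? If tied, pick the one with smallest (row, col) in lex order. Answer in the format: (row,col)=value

Step 1: ant0:(0,3)->W->(0,2) | ant1:(0,2)->E->(0,3)
  grid max=4 at (0,2)
Step 2: ant0:(0,2)->E->(0,3) | ant1:(0,3)->W->(0,2)
  grid max=5 at (0,2)
Step 3: ant0:(0,3)->W->(0,2) | ant1:(0,2)->E->(0,3)
  grid max=6 at (0,2)
Step 4: ant0:(0,2)->E->(0,3) | ant1:(0,3)->W->(0,2)
  grid max=7 at (0,2)
Step 5: ant0:(0,3)->W->(0,2) | ant1:(0,2)->E->(0,3)
  grid max=8 at (0,2)
Final grid:
  0 0 8 5
  0 0 0 0
  0 0 0 0
  0 0 0 0
Max pheromone 8 at (0,2)

Answer: (0,2)=8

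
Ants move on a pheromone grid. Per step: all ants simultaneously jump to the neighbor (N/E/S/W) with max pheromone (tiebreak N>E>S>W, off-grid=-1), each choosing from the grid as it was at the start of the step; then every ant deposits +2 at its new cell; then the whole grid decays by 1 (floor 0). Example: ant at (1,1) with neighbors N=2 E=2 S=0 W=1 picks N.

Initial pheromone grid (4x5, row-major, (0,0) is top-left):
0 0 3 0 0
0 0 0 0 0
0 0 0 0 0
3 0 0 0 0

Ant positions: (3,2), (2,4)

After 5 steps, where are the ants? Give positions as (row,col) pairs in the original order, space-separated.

Step 1: ant0:(3,2)->N->(2,2) | ant1:(2,4)->N->(1,4)
  grid max=2 at (0,2)
Step 2: ant0:(2,2)->N->(1,2) | ant1:(1,4)->N->(0,4)
  grid max=1 at (0,2)
Step 3: ant0:(1,2)->N->(0,2) | ant1:(0,4)->S->(1,4)
  grid max=2 at (0,2)
Step 4: ant0:(0,2)->E->(0,3) | ant1:(1,4)->N->(0,4)
  grid max=1 at (0,2)
Step 5: ant0:(0,3)->E->(0,4) | ant1:(0,4)->W->(0,3)
  grid max=2 at (0,3)

(0,4) (0,3)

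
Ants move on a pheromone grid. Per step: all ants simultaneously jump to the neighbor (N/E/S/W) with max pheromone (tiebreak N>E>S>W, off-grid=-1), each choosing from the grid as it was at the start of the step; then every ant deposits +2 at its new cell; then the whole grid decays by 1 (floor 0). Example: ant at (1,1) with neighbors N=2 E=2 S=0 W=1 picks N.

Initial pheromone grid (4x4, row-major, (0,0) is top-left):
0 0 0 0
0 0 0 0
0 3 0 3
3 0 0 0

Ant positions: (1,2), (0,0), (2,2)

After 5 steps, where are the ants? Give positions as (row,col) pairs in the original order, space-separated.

Step 1: ant0:(1,2)->N->(0,2) | ant1:(0,0)->E->(0,1) | ant2:(2,2)->E->(2,3)
  grid max=4 at (2,3)
Step 2: ant0:(0,2)->W->(0,1) | ant1:(0,1)->E->(0,2) | ant2:(2,3)->N->(1,3)
  grid max=3 at (2,3)
Step 3: ant0:(0,1)->E->(0,2) | ant1:(0,2)->W->(0,1) | ant2:(1,3)->S->(2,3)
  grid max=4 at (2,3)
Step 4: ant0:(0,2)->W->(0,1) | ant1:(0,1)->E->(0,2) | ant2:(2,3)->N->(1,3)
  grid max=4 at (0,1)
Step 5: ant0:(0,1)->E->(0,2) | ant1:(0,2)->W->(0,1) | ant2:(1,3)->S->(2,3)
  grid max=5 at (0,1)

(0,2) (0,1) (2,3)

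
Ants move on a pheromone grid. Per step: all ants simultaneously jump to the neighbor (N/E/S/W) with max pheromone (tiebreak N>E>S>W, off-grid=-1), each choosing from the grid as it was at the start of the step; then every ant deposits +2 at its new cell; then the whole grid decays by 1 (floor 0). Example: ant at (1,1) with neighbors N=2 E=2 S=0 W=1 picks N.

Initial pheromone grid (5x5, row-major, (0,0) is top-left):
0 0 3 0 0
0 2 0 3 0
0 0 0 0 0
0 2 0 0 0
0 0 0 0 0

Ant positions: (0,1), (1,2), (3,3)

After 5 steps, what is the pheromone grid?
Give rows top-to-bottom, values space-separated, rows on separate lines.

After step 1: ants at (0,2),(0,2),(2,3)
  0 0 6 0 0
  0 1 0 2 0
  0 0 0 1 0
  0 1 0 0 0
  0 0 0 0 0
After step 2: ants at (0,3),(0,3),(1,3)
  0 0 5 3 0
  0 0 0 3 0
  0 0 0 0 0
  0 0 0 0 0
  0 0 0 0 0
After step 3: ants at (0,2),(0,2),(0,3)
  0 0 8 4 0
  0 0 0 2 0
  0 0 0 0 0
  0 0 0 0 0
  0 0 0 0 0
After step 4: ants at (0,3),(0,3),(0,2)
  0 0 9 7 0
  0 0 0 1 0
  0 0 0 0 0
  0 0 0 0 0
  0 0 0 0 0
After step 5: ants at (0,2),(0,2),(0,3)
  0 0 12 8 0
  0 0 0 0 0
  0 0 0 0 0
  0 0 0 0 0
  0 0 0 0 0

0 0 12 8 0
0 0 0 0 0
0 0 0 0 0
0 0 0 0 0
0 0 0 0 0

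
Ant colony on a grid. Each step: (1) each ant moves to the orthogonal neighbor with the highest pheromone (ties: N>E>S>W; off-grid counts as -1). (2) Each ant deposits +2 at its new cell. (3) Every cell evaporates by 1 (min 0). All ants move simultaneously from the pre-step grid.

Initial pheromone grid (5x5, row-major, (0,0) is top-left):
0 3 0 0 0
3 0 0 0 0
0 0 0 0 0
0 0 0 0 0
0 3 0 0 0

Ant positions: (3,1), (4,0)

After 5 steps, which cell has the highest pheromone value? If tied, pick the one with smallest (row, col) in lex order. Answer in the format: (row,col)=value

Step 1: ant0:(3,1)->S->(4,1) | ant1:(4,0)->E->(4,1)
  grid max=6 at (4,1)
Step 2: ant0:(4,1)->N->(3,1) | ant1:(4,1)->N->(3,1)
  grid max=5 at (4,1)
Step 3: ant0:(3,1)->S->(4,1) | ant1:(3,1)->S->(4,1)
  grid max=8 at (4,1)
Step 4: ant0:(4,1)->N->(3,1) | ant1:(4,1)->N->(3,1)
  grid max=7 at (4,1)
Step 5: ant0:(3,1)->S->(4,1) | ant1:(3,1)->S->(4,1)
  grid max=10 at (4,1)
Final grid:
  0 0 0 0 0
  0 0 0 0 0
  0 0 0 0 0
  0 4 0 0 0
  0 10 0 0 0
Max pheromone 10 at (4,1)

Answer: (4,1)=10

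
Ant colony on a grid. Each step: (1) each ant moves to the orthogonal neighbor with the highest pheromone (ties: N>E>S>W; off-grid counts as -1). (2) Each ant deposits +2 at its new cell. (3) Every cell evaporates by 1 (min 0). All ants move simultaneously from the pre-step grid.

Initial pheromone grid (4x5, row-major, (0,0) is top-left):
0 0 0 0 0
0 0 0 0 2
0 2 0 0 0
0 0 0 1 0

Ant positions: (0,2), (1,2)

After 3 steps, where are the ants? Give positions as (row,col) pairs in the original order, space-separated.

Step 1: ant0:(0,2)->E->(0,3) | ant1:(1,2)->N->(0,2)
  grid max=1 at (0,2)
Step 2: ant0:(0,3)->W->(0,2) | ant1:(0,2)->E->(0,3)
  grid max=2 at (0,2)
Step 3: ant0:(0,2)->E->(0,3) | ant1:(0,3)->W->(0,2)
  grid max=3 at (0,2)

(0,3) (0,2)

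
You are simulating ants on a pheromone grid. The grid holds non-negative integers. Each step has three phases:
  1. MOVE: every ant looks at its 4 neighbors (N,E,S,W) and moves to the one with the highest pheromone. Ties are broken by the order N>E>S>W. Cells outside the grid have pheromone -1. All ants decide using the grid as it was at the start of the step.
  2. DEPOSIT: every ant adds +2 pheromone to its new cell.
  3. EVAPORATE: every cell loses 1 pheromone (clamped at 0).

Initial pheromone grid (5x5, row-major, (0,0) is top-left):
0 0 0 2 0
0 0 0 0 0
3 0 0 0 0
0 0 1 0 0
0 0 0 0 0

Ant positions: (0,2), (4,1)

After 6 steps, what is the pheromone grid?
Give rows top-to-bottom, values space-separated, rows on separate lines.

After step 1: ants at (0,3),(3,1)
  0 0 0 3 0
  0 0 0 0 0
  2 0 0 0 0
  0 1 0 0 0
  0 0 0 0 0
After step 2: ants at (0,4),(2,1)
  0 0 0 2 1
  0 0 0 0 0
  1 1 0 0 0
  0 0 0 0 0
  0 0 0 0 0
After step 3: ants at (0,3),(2,0)
  0 0 0 3 0
  0 0 0 0 0
  2 0 0 0 0
  0 0 0 0 0
  0 0 0 0 0
After step 4: ants at (0,4),(1,0)
  0 0 0 2 1
  1 0 0 0 0
  1 0 0 0 0
  0 0 0 0 0
  0 0 0 0 0
After step 5: ants at (0,3),(2,0)
  0 0 0 3 0
  0 0 0 0 0
  2 0 0 0 0
  0 0 0 0 0
  0 0 0 0 0
After step 6: ants at (0,4),(1,0)
  0 0 0 2 1
  1 0 0 0 0
  1 0 0 0 0
  0 0 0 0 0
  0 0 0 0 0

0 0 0 2 1
1 0 0 0 0
1 0 0 0 0
0 0 0 0 0
0 0 0 0 0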